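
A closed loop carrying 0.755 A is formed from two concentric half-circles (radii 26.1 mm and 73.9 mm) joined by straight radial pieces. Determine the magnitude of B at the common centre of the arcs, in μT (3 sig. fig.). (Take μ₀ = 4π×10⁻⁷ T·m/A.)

The radial connectors point toward the centre, so dl × r̂ = 0 and they contribute nothing.
Each semicircle gives μ₀I/(4R): inner arc 9.09×10⁻⁶ T, outer arc 3.21×10⁻⁶ T.
The two arcs carry current in opposite angular senses, so their fields oppose: B = |9.09×10⁻⁶ − 3.21×10⁻⁶| = 5.88×10⁻⁶ T.

B ≈ 5.88 μT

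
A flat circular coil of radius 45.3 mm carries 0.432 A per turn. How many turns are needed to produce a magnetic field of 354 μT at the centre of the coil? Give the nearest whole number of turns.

For an N-turn coil, B = Nμ₀I/(2R). A single turn gives B₁ = 5.99×10⁻⁶ T with R = 0.0453 m.
N = B/B₁ = 3.54×10⁻⁴ / 5.99×10⁻⁶ = 59.08.

N = 59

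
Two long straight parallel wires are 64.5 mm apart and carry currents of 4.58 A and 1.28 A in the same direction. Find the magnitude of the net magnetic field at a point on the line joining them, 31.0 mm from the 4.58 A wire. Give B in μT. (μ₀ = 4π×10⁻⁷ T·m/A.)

B ≈ 21.9 μT

Each long wire gives B = μ₀I/(2πd). Distances are d₁ = 0.031 m and d₂ = 0.0335 m.
B₁ = 2.95×10⁻⁵ T, B₂ = 7.64×10⁻⁶ T.
Between parallel currents the two contributions point in opposite directions, so they subtract. B = |B₁ − B₂| = |2.95×10⁻⁵ − 7.64×10⁻⁶| = 2.19×10⁻⁵ T.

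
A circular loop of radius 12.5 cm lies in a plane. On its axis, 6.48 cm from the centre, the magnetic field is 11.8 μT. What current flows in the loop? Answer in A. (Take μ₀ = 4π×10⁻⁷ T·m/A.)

I ≈ 3.35 A

On the axis of a loop, B = μ₀IR²/[2(R²+z²)^(3/2)], so I = 2B(R²+z²)^(3/2)/(μ₀R²).
R² + z² = 0.01562 + 0.004199 = 0.01982 m²; raised to 3/2 gives 2.79×10⁻³ m³.
I = 2 × 1.18×10⁻⁵ × 2.79×10⁻³ / (1.26×10⁻⁶ × 0.01562) = 3.35 A.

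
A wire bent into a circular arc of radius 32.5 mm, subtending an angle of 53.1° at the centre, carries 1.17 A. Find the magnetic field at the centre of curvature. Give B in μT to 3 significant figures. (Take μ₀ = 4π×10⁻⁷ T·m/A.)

The Biot–Savart field of a circular arc at its centre is B = μ₀Iφ/(4πR), with φ = 0.9268 rad.
B = (4π×10⁻⁷ × 1.17 × 0.9268) / (4π × 0.0325) = 3.34×10⁻⁶ T.

B ≈ 3.34 μT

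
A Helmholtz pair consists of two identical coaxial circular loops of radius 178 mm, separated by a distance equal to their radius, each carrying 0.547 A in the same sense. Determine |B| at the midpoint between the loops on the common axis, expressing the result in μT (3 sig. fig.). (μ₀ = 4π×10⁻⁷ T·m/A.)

B ≈ 2.76 μT

Each loop contributes B = μ₀IR²/[2(R²+z²)^(3/2)] on the axis, with z measured from that loop.
Loop 1 (z = 0.089 m): B₁ = 1.38×10⁻⁶ T. Loop 2 (z = 0.089 m): B₂ = 1.38×10⁻⁶ T.
The fields add: B = B₁ + B₂ = 2.76×10⁻⁶ T.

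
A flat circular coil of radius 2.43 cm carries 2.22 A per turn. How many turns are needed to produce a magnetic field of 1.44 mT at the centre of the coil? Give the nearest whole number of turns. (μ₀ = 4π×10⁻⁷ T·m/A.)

For an N-turn coil, B = Nμ₀I/(2R). A single turn gives B₁ = 5.74×10⁻⁵ T with R = 0.0243 m.
N = B/B₁ = 1.44×10⁻³ / 5.74×10⁻⁵ = 25.09.

N = 25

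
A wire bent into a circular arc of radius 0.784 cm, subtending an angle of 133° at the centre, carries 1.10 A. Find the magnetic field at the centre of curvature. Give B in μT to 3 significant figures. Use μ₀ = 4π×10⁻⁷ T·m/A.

B ≈ 32.6 μT

The Biot–Savart field of a circular arc at its centre is B = μ₀Iφ/(4πR), with φ = 2.321 rad.
B = (4π×10⁻⁷ × 1.10 × 2.321) / (4π × 0.00784) = 3.26×10⁻⁵ T.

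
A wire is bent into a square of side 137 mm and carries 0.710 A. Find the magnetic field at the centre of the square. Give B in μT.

B ≈ 5.86 μT

Each side is a finite straight segment at perpendicular distance d = a/(2 tan(π/4)) = 0.0685 m from the centre, with end-angles ±π/4.
One side contributes B₁ = (μ₀I/4πd)·2 sin(π/4) = 1.47×10⁻⁶ T.
All 4 sides add in the same direction: B = 4 × 1.47×10⁻⁶ = 5.86×10⁻⁶ T.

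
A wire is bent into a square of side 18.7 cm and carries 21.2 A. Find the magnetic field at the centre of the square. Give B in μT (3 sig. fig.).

B ≈ 128 μT

Each side is a finite straight segment at perpendicular distance d = a/(2 tan(π/4)) = 0.0935 m from the centre, with end-angles ±π/4.
One side contributes B₁ = (μ₀I/4πd)·2 sin(π/4) = 3.21×10⁻⁵ T.
All 4 sides add in the same direction: B = 4 × 3.21×10⁻⁵ = 1.28×10⁻⁴ T.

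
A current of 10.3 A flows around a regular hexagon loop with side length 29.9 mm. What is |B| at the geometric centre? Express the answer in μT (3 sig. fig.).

B ≈ 239 μT

Each side is a finite straight segment at perpendicular distance d = a/(2 tan(π/6)) = 0.02589 m from the centre, with end-angles ±π/6.
One side contributes B₁ = (μ₀I/4πd)·2 sin(π/6) = 3.98×10⁻⁵ T.
All 6 sides add in the same direction: B = 6 × 3.98×10⁻⁵ = 2.39×10⁻⁴ T.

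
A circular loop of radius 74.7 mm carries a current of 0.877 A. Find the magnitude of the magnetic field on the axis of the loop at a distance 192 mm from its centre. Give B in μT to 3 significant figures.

B ≈ 0.352 μT

On the axis of a circular loop, B = μ₀IR² / [2(R²+z²)^(3/2)].
R² + z² = (0.0747)² + (0.192)² = 0.04244 m², and (R²+z²)^(3/2) = 8.74×10⁻³ m³.
B = (4π×10⁻⁷ × 0.877 × 0.00558) / (2 × 8.74×10⁻³) = 3.52×10⁻⁷ T.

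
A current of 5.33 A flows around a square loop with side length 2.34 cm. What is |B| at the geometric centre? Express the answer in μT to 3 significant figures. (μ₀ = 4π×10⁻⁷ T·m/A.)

Each side is a finite straight segment at perpendicular distance d = a/(2 tan(π/4)) = 0.0117 m from the centre, with end-angles ±π/4.
One side contributes B₁ = (μ₀I/4πd)·2 sin(π/4) = 6.44×10⁻⁵ T.
All 4 sides add in the same direction: B = 4 × 6.44×10⁻⁵ = 2.58×10⁻⁴ T.

B ≈ 258 μT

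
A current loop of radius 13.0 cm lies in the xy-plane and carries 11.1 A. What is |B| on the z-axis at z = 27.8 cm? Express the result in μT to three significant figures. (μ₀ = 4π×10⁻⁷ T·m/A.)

On the axis of a circular loop, B = μ₀IR² / [2(R²+z²)^(3/2)].
R² + z² = (0.13)² + (0.278)² = 0.09418 m², and (R²+z²)^(3/2) = 2.89×10⁻² m³.
B = (4π×10⁻⁷ × 11.1 × 0.0169) / (2 × 2.89×10⁻²) = 4.08×10⁻⁶ T.

B ≈ 4.08 μT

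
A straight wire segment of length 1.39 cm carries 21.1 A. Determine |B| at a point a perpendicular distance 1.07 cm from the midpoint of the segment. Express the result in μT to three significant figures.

B ≈ 215 μT

For a finite straight segment, B = (μ₀I/4πd)(sinθ₁ + sinθ₂), where θ₁, θ₂ are the angles from the perpendicular to each end.
The perpendicular from the point meets the wire at its midpoint, so each end is L/2 = 0.00695 m away along the wire.
sinθ₁ = 0.00695/√(0.00695²+0.0107²) = 0.5447; sinθ₂ = 0.00695/√(0.00695²+0.0107²) = 0.5447.
B = (4π×10⁻⁷ × 21.1) / (4π × 0.0107) × (0.5447 + 0.5447) = 2.15×10⁻⁴ T.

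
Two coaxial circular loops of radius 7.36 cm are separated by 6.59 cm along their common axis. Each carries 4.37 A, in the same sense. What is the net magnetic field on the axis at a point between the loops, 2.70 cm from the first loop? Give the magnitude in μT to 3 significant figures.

Each loop contributes B = μ₀IR²/[2(R²+z²)^(3/2)] on the axis, with z measured from that loop.
Loop 1 (z = 0.027 m): B₁ = 3.09×10⁻⁵ T. Loop 2 (z = 0.0389 m): B₂ = 2.58×10⁻⁵ T.
The fields add: B = B₁ + B₂ = 5.67×10⁻⁵ T.

B ≈ 56.7 μT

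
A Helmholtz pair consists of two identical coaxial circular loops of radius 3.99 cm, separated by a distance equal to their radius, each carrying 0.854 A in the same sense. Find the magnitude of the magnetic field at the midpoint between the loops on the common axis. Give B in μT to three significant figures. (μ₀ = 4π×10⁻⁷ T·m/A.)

B ≈ 19.2 μT

Each loop contributes B = μ₀IR²/[2(R²+z²)^(3/2)] on the axis, with z measured from that loop.
Loop 1 (z = 0.01995 m): B₁ = 9.62×10⁻⁶ T. Loop 2 (z = 0.01995 m): B₂ = 9.62×10⁻⁶ T.
The fields add: B = B₁ + B₂ = 1.92×10⁻⁵ T.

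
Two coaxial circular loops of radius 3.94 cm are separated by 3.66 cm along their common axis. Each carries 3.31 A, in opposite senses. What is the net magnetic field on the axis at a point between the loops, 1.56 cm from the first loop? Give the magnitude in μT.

Each loop contributes B = μ₀IR²/[2(R²+z²)^(3/2)] on the axis, with z measured from that loop.
Loop 1 (z = 0.0156 m): B₁ = 4.24×10⁻⁵ T. Loop 2 (z = 0.021 m): B₂ = 3.63×10⁻⁵ T.
The fields oppose: B = |B₁ − B₂| = 6.15×10⁻⁶ T.

B ≈ 6.15 μT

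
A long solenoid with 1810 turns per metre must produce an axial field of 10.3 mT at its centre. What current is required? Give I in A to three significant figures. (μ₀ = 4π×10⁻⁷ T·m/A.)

Inside a long solenoid B = μ₀nI with n = 1810 m⁻¹, so I = B/(μ₀n).
I = 1.03×10⁻² / (4π×10⁻⁷ × 1810) = 4.53 A.

I ≈ 4.53 A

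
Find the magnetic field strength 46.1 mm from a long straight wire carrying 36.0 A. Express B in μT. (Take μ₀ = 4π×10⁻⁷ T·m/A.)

For an infinitely long straight wire, B = μ₀I/(2πd).
B = (4π×10⁻⁷ × 36.0) / (2π × 0.0461) = 1.56×10⁻⁴ T.

B ≈ 156 μT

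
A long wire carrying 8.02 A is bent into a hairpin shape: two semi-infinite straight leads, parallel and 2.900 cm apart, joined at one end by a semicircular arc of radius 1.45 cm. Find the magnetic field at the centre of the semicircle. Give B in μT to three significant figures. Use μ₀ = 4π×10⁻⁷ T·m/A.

B ≈ 284 μT

The semicircular arc contributes B_arc = μ₀I·π/(4πR) = μ₀I/(4R) = 1.74×10⁻⁴ T.
Each semi-infinite lead is at perpendicular distance R = 0.0145 m from the centre, with the perpendicular foot at its near end, so it contributes μ₀I/(4πR); both point the same way, together 1.11×10⁻⁴ T.
Arc and leads all point the same direction: B = 1.74×10⁻⁴ + 1.11×10⁻⁴ = 2.84×10⁻⁴ T.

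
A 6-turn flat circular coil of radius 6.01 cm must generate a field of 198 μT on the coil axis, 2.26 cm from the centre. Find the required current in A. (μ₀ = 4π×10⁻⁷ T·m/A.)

For an N-turn coil, B = Nμ₀IR²/[2(R²+z²)^(3/2)] with R = 0.0601 m, z = 0.0226 m, so I = 2B(R²+z²)^(3/2)/(Nμ₀R²) = 2 × 1.98×10⁻⁴ × 2.65×10⁻⁴ / (6 × 4π×10⁻⁷ × 0.003612) = 3.85 A.

I ≈ 3.85 A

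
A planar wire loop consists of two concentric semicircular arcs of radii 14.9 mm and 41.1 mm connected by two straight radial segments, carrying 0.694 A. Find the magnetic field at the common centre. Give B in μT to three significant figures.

The radial connectors point toward the centre, so dl × r̂ = 0 and they contribute nothing.
Each semicircle gives μ₀I/(4R): inner arc 1.46×10⁻⁵ T, outer arc 5.30×10⁻⁶ T.
The two arcs carry current in opposite angular senses, so their fields oppose: B = |1.46×10⁻⁵ − 5.30×10⁻⁶| = 9.33×10⁻⁶ T.

B ≈ 9.33 μT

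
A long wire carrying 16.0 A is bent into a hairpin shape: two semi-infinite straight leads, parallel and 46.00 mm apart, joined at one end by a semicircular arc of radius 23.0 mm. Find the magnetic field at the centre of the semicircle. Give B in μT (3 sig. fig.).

The semicircular arc contributes B_arc = μ₀I·π/(4πR) = μ₀I/(4R) = 2.19×10⁻⁴ T.
Each semi-infinite lead is at perpendicular distance R = 0.023 m from the centre, with the perpendicular foot at its near end, so it contributes μ₀I/(4πR); both point the same way, together 1.39×10⁻⁴ T.
Arc and leads all point the same direction: B = 2.19×10⁻⁴ + 1.39×10⁻⁴ = 3.58×10⁻⁴ T.

B ≈ 358 μT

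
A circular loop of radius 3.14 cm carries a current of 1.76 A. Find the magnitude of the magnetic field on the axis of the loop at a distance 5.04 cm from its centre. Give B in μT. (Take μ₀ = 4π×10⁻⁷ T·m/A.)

On the axis of a circular loop, B = μ₀IR² / [2(R²+z²)^(3/2)].
R² + z² = (0.0314)² + (0.0504)² = 0.003526 m², and (R²+z²)^(3/2) = 2.09×10⁻⁴ m³.
B = (4π×10⁻⁷ × 1.76 × 0.000986) / (2 × 2.09×10⁻⁴) = 5.21×10⁻⁶ T.

B ≈ 5.21 μT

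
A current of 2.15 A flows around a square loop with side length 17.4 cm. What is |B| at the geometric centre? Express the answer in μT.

B ≈ 14.0 μT

Each side is a finite straight segment at perpendicular distance d = a/(2 tan(π/4)) = 0.087 m from the centre, with end-angles ±π/4.
One side contributes B₁ = (μ₀I/4πd)·2 sin(π/4) = 3.49×10⁻⁶ T.
All 4 sides add in the same direction: B = 4 × 3.49×10⁻⁶ = 1.40×10⁻⁵ T.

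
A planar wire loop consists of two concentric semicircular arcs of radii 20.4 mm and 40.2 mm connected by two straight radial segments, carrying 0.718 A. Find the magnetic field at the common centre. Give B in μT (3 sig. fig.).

The radial connectors point toward the centre, so dl × r̂ = 0 and they contribute nothing.
Each semicircle gives μ₀I/(4R): inner arc 1.11×10⁻⁵ T, outer arc 5.61×10⁻⁶ T.
The two arcs carry current in opposite angular senses, so their fields oppose: B = |1.11×10⁻⁵ − 5.61×10⁻⁶| = 5.45×10⁻⁶ T.

B ≈ 5.45 μT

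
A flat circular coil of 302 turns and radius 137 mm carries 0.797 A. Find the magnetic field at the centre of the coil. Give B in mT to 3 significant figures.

B ≈ 1.10 mT

For an N-turn flat coil, B = Nμ₀I/(2R) with R = 0.137 m.
B = 302 × 3.66×10⁻⁶ T = 1.10×10⁻³ T.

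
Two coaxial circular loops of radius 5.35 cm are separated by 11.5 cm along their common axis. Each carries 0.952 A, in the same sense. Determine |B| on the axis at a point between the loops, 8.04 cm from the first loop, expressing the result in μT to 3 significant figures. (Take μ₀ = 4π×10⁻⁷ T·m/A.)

Each loop contributes B = μ₀IR²/[2(R²+z²)^(3/2)] on the axis, with z measured from that loop.
Loop 1 (z = 0.0804 m): B₁ = 1.90×10⁻⁶ T. Loop 2 (z = 0.0346 m): B₂ = 6.62×10⁻⁶ T.
The fields add: B = B₁ + B₂ = 8.52×10⁻⁶ T.

B ≈ 8.52 μT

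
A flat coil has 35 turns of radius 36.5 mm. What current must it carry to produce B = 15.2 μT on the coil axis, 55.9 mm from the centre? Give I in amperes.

I ≈ 0.154 A

For an N-turn coil, B = Nμ₀IR²/[2(R²+z²)^(3/2)] with R = 0.0365 m, z = 0.0559 m, so I = 2B(R²+z²)^(3/2)/(Nμ₀R²) = 2 × 1.52×10⁻⁵ × 2.98×10⁻⁴ / (35 × 4π×10⁻⁷ × 0.001332) = 0.154 A.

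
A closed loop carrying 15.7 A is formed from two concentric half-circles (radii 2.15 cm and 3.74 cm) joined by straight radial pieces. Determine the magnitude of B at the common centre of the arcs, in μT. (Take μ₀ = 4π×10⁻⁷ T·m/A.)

B ≈ 97.5 μT

The radial connectors point toward the centre, so dl × r̂ = 0 and they contribute nothing.
Each semicircle gives μ₀I/(4R): inner arc 2.29×10⁻⁴ T, outer arc 1.32×10⁻⁴ T.
The two arcs carry current in opposite angular senses, so their fields oppose: B = |2.29×10⁻⁴ − 1.32×10⁻⁴| = 9.75×10⁻⁵ T.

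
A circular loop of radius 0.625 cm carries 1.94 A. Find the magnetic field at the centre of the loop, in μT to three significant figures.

At the centre of a circular loop the Biot–Savart law gives B = μ₀I/(2R).
B = (4π×10⁻⁷ × 1.94) / (2 × 0.00625) = 1.95×10⁻⁴ T.

B ≈ 195 μT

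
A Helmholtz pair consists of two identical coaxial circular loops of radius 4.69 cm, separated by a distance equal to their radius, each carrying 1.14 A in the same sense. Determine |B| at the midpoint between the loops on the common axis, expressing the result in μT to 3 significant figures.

Each loop contributes B = μ₀IR²/[2(R²+z²)^(3/2)] on the axis, with z measured from that loop.
Loop 1 (z = 0.02345 m): B₁ = 1.09×10⁻⁵ T. Loop 2 (z = 0.02345 m): B₂ = 1.09×10⁻⁵ T.
The fields add: B = B₁ + B₂ = 2.19×10⁻⁵ T.

B ≈ 21.9 μT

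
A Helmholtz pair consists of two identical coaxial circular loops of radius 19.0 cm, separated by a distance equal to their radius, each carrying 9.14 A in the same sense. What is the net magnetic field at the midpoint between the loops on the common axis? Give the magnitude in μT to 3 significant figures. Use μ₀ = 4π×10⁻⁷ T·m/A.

Each loop contributes B = μ₀IR²/[2(R²+z²)^(3/2)] on the axis, with z measured from that loop.
Loop 1 (z = 0.095 m): B₁ = 2.16×10⁻⁵ T. Loop 2 (z = 0.095 m): B₂ = 2.16×10⁻⁵ T.
The fields add: B = B₁ + B₂ = 4.33×10⁻⁵ T.

B ≈ 43.3 μT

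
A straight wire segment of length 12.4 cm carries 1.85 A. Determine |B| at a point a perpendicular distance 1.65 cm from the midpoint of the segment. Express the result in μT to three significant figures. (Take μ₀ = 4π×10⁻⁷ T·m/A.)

For a finite straight segment, B = (μ₀I/4πd)(sinθ₁ + sinθ₂), where θ₁, θ₂ are the angles from the perpendicular to each end.
The perpendicular from the point meets the wire at its midpoint, so each end is L/2 = 0.062 m away along the wire.
sinθ₁ = 0.062/√(0.062²+0.0165²) = 0.9664; sinθ₂ = 0.062/√(0.062²+0.0165²) = 0.9664.
B = (4π×10⁻⁷ × 1.85) / (4π × 0.0165) × (0.9664 + 0.9664) = 2.17×10⁻⁵ T.

B ≈ 21.7 μT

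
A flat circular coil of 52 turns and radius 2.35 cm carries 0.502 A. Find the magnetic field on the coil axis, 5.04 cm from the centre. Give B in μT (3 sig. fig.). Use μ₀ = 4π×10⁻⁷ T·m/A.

B ≈ 52.7 μT

For an N-turn flat coil, B = Nμ₀IR²/[2(R²+z²)^(3/2)] with R = 0.0235 m, z = 0.0504 m.
B = 52 × 1.01×10⁻⁶ T = 5.27×10⁻⁵ T.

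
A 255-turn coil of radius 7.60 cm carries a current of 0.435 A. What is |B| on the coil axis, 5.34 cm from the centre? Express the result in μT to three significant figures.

B ≈ 502 μT

For an N-turn flat coil, B = Nμ₀IR²/[2(R²+z²)^(3/2)] with R = 0.076 m, z = 0.0534 m.
B = 255 × 1.97×10⁻⁶ T = 5.02×10⁻⁴ T.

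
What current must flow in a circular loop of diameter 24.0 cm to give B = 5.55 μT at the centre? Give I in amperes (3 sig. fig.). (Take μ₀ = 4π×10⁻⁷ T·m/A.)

I ≈ 1.06 A

At the centre of a circular loop B = μ₀I/(2R), so I = 2RB/μ₀.
With R = 0.12 m, I = 2 × 0.12 × 5.55×10⁻⁶ / (4π×10⁻⁷) = 1.06 A.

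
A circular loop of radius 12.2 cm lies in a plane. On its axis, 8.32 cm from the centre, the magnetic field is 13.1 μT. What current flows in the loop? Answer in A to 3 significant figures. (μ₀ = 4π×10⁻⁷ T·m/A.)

I ≈ 4.51 A

On the axis of a loop, B = μ₀IR²/[2(R²+z²)^(3/2)], so I = 2B(R²+z²)^(3/2)/(μ₀R²).
R² + z² = 0.01488 + 0.006922 = 0.02181 m²; raised to 3/2 gives 3.22×10⁻³ m³.
I = 2 × 1.31×10⁻⁵ × 3.22×10⁻³ / (1.26×10⁻⁶ × 0.01488) = 4.51 A.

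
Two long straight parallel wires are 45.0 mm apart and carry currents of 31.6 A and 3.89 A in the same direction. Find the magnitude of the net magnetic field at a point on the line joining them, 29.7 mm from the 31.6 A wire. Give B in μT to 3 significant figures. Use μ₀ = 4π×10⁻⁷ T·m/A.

Each long wire gives B = μ₀I/(2πd). Distances are d₁ = 0.0297 m and d₂ = 0.0153 m.
B₁ = 2.13×10⁻⁴ T, B₂ = 5.08×10⁻⁵ T.
Between parallel currents the two contributions point in opposite directions, so they subtract. B = |B₁ − B₂| = |2.13×10⁻⁴ − 5.08×10⁻⁵| = 1.62×10⁻⁴ T.

B ≈ 162 μT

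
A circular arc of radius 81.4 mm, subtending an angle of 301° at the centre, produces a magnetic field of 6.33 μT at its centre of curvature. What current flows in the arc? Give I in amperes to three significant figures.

For a circular arc, B = μ₀Iφ/(4πR) with φ in radians; here φ = 5.253 rad.
So I = 4πRB/(μ₀φ) = 4π × 0.0814 × 6.33×10⁻⁶ / (4π×10⁻⁷ × 5.253) = 0.981 A.

I ≈ 0.981 A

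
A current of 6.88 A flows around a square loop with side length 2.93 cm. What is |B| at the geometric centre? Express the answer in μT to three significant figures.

B ≈ 266 μT

Each side is a finite straight segment at perpendicular distance d = a/(2 tan(π/4)) = 0.01465 m from the centre, with end-angles ±π/4.
One side contributes B₁ = (μ₀I/4πd)·2 sin(π/4) = 6.64×10⁻⁵ T.
All 4 sides add in the same direction: B = 4 × 6.64×10⁻⁵ = 2.66×10⁻⁴ T.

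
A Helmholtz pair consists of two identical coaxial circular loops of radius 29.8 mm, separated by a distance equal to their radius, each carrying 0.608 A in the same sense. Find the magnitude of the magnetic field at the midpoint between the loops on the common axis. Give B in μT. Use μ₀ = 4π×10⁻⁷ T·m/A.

Each loop contributes B = μ₀IR²/[2(R²+z²)^(3/2)] on the axis, with z measured from that loop.
Loop 1 (z = 0.0149 m): B₁ = 9.17×10⁻⁶ T. Loop 2 (z = 0.0149 m): B₂ = 9.17×10⁻⁶ T.
The fields add: B = B₁ + B₂ = 1.83×10⁻⁵ T.

B ≈ 18.3 μT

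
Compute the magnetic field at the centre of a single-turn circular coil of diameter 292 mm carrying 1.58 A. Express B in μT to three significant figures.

B ≈ 6.80 μT

At the centre of a circular loop the Biot–Savart law gives B = μ₀I/(2R) (so R = 0.146 m).
B = (4π×10⁻⁷ × 1.58) / (2 × 0.146) = 6.80×10⁻⁶ T.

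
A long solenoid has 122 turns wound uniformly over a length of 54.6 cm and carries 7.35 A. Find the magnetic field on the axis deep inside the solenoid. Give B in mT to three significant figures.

Inside a long solenoid, B = μ₀nI with n = 223.4 turns/m.
B = 4π×10⁻⁷ × 223.4 × 7.35 = 2.06×10⁻³ T.

B ≈ 2.06 mT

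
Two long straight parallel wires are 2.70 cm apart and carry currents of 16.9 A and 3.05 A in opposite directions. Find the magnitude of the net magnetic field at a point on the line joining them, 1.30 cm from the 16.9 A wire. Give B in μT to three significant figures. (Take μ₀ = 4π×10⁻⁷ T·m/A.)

Each long wire gives B = μ₀I/(2πd). Distances are d₁ = 0.013 m and d₂ = 0.014 m.
B₁ = 2.60×10⁻⁴ T, B₂ = 4.36×10⁻⁵ T.
Between antiparallel currents both contributions point the same way, so they add. B = B₁ + B₂ = 2.60×10⁻⁴ + 4.36×10⁻⁵ = 3.04×10⁻⁴ T.

B ≈ 304 μT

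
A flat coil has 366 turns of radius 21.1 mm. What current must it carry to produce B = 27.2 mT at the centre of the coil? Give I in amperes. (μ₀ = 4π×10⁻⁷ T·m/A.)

For an N-turn coil, B = Nμ₀I/(2R) with R = 0.0211 m, so I = 2RB/(Nμ₀) = 2 × 0.0211 × 2.72×10⁻² / (366 × 4π×10⁻⁷) = 2.50 A.

I ≈ 2.50 A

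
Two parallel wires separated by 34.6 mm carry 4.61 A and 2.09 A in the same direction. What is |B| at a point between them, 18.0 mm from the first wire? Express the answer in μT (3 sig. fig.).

Each long wire gives B = μ₀I/(2πd). Distances are d₁ = 0.018 m and d₂ = 0.0166 m.
B₁ = 5.12×10⁻⁵ T, B₂ = 2.52×10⁻⁵ T.
Between parallel currents the two contributions point in opposite directions, so they subtract. B = |B₁ − B₂| = |5.12×10⁻⁵ − 2.52×10⁻⁵| = 2.60×10⁻⁵ T.

B ≈ 26.0 μT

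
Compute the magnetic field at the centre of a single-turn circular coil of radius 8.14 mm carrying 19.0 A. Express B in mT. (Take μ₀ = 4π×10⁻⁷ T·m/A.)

At the centre of a circular loop the Biot–Savart law gives B = μ₀I/(2R).
B = (4π×10⁻⁷ × 19.0) / (2 × 0.00814) = 1.47×10⁻³ T.

B ≈ 1.47 mT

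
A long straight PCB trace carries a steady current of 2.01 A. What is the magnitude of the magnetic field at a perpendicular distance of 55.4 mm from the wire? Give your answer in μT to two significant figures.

For an infinitely long straight wire, B = μ₀I/(2πd).
B = (4π×10⁻⁷ × 2.01) / (2π × 0.0554) = 7.26×10⁻⁶ T.

B ≈ 7.3 μT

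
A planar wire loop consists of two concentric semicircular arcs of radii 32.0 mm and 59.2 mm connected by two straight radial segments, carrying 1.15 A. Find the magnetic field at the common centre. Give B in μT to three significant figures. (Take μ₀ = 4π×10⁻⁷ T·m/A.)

The radial connectors point toward the centre, so dl × r̂ = 0 and they contribute nothing.
Each semicircle gives μ₀I/(4R): inner arc 1.13×10⁻⁵ T, outer arc 6.10×10⁻⁶ T.
The two arcs carry current in opposite angular senses, so their fields oppose: B = |1.13×10⁻⁵ − 6.10×10⁻⁶| = 5.19×10⁻⁶ T.

B ≈ 5.19 μT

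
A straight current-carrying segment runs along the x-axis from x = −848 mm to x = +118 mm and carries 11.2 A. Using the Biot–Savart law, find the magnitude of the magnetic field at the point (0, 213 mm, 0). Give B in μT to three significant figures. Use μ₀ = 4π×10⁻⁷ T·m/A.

For a finite straight segment, B = (μ₀I/4πd)(sinθ₁ + sinθ₂), where θ₁, θ₂ are the angles from the perpendicular to each end.
The perpendicular distance is d = 0.213 m; the end-offsets along the wire are a = 0.848 m and b = 0.118 m.
sinθ₁ = 0.848/√(0.848²+0.213²) = 0.9699; sinθ₂ = 0.118/√(0.118²+0.213²) = 0.4846.
B = (4π×10⁻⁷ × 11.2) / (4π × 0.213) × (0.9699 + 0.4846) = 7.65×10⁻⁶ T.

B ≈ 7.65 μT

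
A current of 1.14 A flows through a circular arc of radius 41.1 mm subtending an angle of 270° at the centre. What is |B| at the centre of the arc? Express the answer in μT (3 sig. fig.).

The Biot–Savart field of a circular arc at its centre is B = μ₀Iφ/(4πR), with φ = 4.712 rad.
B = (4π×10⁻⁷ × 1.14 × 4.712) / (4π × 0.0411) = 1.31×10⁻⁵ T.

B ≈ 13.1 μT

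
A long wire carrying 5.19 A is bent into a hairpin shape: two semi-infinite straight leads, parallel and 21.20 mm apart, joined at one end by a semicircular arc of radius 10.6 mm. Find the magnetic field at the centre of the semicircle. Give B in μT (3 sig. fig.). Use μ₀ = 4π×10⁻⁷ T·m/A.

The semicircular arc contributes B_arc = μ₀I·π/(4πR) = μ₀I/(4R) = 1.54×10⁻⁴ T.
Each semi-infinite lead is at perpendicular distance R = 0.0106 m from the centre, with the perpendicular foot at its near end, so it contributes μ₀I/(4πR); both point the same way, together 9.79×10⁻⁵ T.
Arc and leads all point the same direction: B = 1.54×10⁻⁴ + 9.79×10⁻⁵ = 2.52×10⁻⁴ T.

B ≈ 252 μT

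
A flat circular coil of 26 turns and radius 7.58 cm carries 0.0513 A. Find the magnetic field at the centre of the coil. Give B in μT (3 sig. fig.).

B ≈ 11.1 μT

For an N-turn flat coil, B = Nμ₀I/(2R) with R = 0.0758 m.
B = 26 × 4.25×10⁻⁷ T = 1.11×10⁻⁵ T.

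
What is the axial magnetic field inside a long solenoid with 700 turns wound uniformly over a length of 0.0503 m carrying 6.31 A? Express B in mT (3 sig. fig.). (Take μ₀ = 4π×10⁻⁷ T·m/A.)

B ≈ 110 mT

Inside a long solenoid, B = μ₀nI with n = 1.392×10⁴ turns/m.
B = 4π×10⁻⁷ × 1.392×10⁴ × 6.31 = 0.110 T.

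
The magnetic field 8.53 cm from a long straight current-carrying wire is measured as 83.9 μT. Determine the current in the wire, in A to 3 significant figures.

For a long straight wire B = μ₀I/(2πd), so I = 2πdB/μ₀.
I = 2π × 0.0853 × 8.39×10⁻⁵ / (4π×10⁻⁷) = 35.8 A.

I ≈ 35.8 A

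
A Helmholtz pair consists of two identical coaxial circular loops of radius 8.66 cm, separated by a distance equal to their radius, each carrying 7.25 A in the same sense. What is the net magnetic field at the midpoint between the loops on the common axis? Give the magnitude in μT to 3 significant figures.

Each loop contributes B = μ₀IR²/[2(R²+z²)^(3/2)] on the axis, with z measured from that loop.
Loop 1 (z = 0.0433 m): B₁ = 3.76×10⁻⁵ T. Loop 2 (z = 0.0433 m): B₂ = 3.76×10⁻⁵ T.
The fields add: B = B₁ + B₂ = 7.53×10⁻⁵ T.

B ≈ 75.3 μT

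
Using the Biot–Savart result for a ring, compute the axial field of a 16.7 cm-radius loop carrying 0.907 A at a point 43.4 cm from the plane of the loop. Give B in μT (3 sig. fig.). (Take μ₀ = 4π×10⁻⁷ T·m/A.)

B ≈ 0.158 μT

On the axis of a circular loop, B = μ₀IR² / [2(R²+z²)^(3/2)].
R² + z² = (0.167)² + (0.434)² = 0.2162 m², and (R²+z²)^(3/2) = 0.101 m³.
B = (4π×10⁻⁷ × 0.907 × 0.02789) / (2 × 0.101) = 1.58×10⁻⁷ T.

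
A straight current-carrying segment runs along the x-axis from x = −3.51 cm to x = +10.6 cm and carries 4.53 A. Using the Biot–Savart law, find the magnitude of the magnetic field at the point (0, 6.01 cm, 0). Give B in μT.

B ≈ 10.4 μT

For a finite straight segment, B = (μ₀I/4πd)(sinθ₁ + sinθ₂), where θ₁, θ₂ are the angles from the perpendicular to each end.
The perpendicular distance is d = 0.0601 m; the end-offsets along the wire are a = 0.0351 m and b = 0.106 m.
sinθ₁ = 0.0351/√(0.0351²+0.0601²) = 0.5043; sinθ₂ = 0.106/√(0.106²+0.0601²) = 0.8699.
B = (4π×10⁻⁷ × 4.53) / (4π × 0.0601) × (0.5043 + 0.8699) = 1.04×10⁻⁵ T.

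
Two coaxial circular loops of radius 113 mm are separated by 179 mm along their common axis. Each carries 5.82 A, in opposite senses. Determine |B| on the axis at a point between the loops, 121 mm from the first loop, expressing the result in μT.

B ≈ 12.5 μT

Each loop contributes B = μ₀IR²/[2(R²+z²)^(3/2)] on the axis, with z measured from that loop.
Loop 1 (z = 0.121 m): B₁ = 1.03×10⁻⁵ T. Loop 2 (z = 0.058 m): B₂ = 2.28×10⁻⁵ T.
The fields oppose: B = |B₁ − B₂| = 1.25×10⁻⁵ T.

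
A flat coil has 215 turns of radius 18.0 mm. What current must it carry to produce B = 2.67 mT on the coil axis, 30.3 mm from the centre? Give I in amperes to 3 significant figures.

I ≈ 2.67 A

For an N-turn coil, B = Nμ₀IR²/[2(R²+z²)^(3/2)] with R = 0.018 m, z = 0.0303 m, so I = 2B(R²+z²)^(3/2)/(Nμ₀R²) = 2 × 2.67×10⁻³ × 4.38×10⁻⁵ / (215 × 4π×10⁻⁷ × 0.000324) = 2.67 A.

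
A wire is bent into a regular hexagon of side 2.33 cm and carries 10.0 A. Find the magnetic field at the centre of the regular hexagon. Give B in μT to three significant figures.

Each side is a finite straight segment at perpendicular distance d = a/(2 tan(π/6)) = 0.02018 m from the centre, with end-angles ±π/6.
One side contributes B₁ = (μ₀I/4πd)·2 sin(π/6) = 4.96×10⁻⁵ T.
All 6 sides add in the same direction: B = 6 × 4.96×10⁻⁵ = 2.97×10⁻⁴ T.

B ≈ 297 μT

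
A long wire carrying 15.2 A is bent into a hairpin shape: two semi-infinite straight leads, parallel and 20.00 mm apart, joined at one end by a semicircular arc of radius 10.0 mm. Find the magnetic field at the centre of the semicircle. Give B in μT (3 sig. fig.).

The semicircular arc contributes B_arc = μ₀I·π/(4πR) = μ₀I/(4R) = 4.78×10⁻⁴ T.
Each semi-infinite lead is at perpendicular distance R = 0.01 m from the centre, with the perpendicular foot at its near end, so it contributes μ₀I/(4πR); both point the same way, together 3.04×10⁻⁴ T.
Arc and leads all point the same direction: B = 4.78×10⁻⁴ + 3.04×10⁻⁴ = 7.82×10⁻⁴ T.

B ≈ 782 μT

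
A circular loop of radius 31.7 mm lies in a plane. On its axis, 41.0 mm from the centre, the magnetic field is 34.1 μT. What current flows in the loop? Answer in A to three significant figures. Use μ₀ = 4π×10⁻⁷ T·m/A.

I ≈ 7.52 A

On the axis of a loop, B = μ₀IR²/[2(R²+z²)^(3/2)], so I = 2B(R²+z²)^(3/2)/(μ₀R²).
R² + z² = 0.001005 + 0.001681 = 0.002686 m²; raised to 3/2 gives 1.39×10⁻⁴ m³.
I = 2 × 3.41×10⁻⁵ × 1.39×10⁻⁴ / (1.26×10⁻⁶ × 0.001005) = 7.52 A.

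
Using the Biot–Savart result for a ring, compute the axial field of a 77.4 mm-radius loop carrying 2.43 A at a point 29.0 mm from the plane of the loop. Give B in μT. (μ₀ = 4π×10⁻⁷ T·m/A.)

On the axis of a circular loop, B = μ₀IR² / [2(R²+z²)^(3/2)].
R² + z² = (0.0774)² + (0.029)² = 0.006832 m², and (R²+z²)^(3/2) = 5.65×10⁻⁴ m³.
B = (4π×10⁻⁷ × 2.43 × 0.005991) / (2 × 5.65×10⁻⁴) = 1.62×10⁻⁵ T.

B ≈ 16.2 μT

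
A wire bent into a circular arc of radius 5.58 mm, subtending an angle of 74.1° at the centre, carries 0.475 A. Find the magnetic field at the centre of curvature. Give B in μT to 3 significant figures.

The Biot–Savart field of a circular arc at its centre is B = μ₀Iφ/(4πR), with φ = 1.293 rad.
B = (4π×10⁻⁷ × 0.475 × 1.293) / (4π × 0.00558) = 1.10×10⁻⁵ T.

B ≈ 11.0 μT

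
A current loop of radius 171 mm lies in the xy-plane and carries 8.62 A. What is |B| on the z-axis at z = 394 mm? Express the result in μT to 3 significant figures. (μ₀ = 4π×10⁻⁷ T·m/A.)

On the axis of a circular loop, B = μ₀IR² / [2(R²+z²)^(3/2)].
R² + z² = (0.171)² + (0.394)² = 0.1845 m², and (R²+z²)^(3/2) = 7.92×10⁻² m³.
B = (4π×10⁻⁷ × 8.62 × 0.02924) / (2 × 7.92×10⁻²) = 2.00×10⁻⁶ T.

B ≈ 2.00 μT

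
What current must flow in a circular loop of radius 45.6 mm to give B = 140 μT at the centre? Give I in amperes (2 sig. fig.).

At the centre of a circular loop B = μ₀I/(2R), so I = 2RB/μ₀.
With R = 0.0456 m, I = 2 × 0.0456 × 1.40×10⁻⁴ / (4π×10⁻⁷) = 10.2 A.

I ≈ 10 A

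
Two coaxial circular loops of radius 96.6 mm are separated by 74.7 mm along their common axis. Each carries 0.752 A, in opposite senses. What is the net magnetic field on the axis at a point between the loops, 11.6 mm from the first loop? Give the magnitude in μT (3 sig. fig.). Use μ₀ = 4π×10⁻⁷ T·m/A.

Each loop contributes B = μ₀IR²/[2(R²+z²)^(3/2)] on the axis, with z measured from that loop.
Loop 1 (z = 0.0116 m): B₁ = 4.79×10⁻⁶ T. Loop 2 (z = 0.0631 m): B₂ = 2.87×10⁻⁶ T.
The fields oppose: B = |B₁ − B₂| = 1.92×10⁻⁶ T.

B ≈ 1.92 μT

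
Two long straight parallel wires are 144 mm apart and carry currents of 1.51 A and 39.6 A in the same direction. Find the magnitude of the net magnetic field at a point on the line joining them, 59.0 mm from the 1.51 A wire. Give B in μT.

B ≈ 88.1 μT

Each long wire gives B = μ₀I/(2πd). Distances are d₁ = 0.059 m and d₂ = 0.085 m.
B₁ = 5.12×10⁻⁶ T, B₂ = 9.32×10⁻⁵ T.
Between parallel currents the two contributions point in opposite directions, so they subtract. B = |B₁ − B₂| = |5.12×10⁻⁶ − 9.32×10⁻⁵| = 8.81×10⁻⁵ T.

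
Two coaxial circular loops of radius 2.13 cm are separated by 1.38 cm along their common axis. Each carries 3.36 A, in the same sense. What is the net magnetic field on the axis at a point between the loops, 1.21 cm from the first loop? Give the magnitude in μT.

B ≈ 163 μT

Each loop contributes B = μ₀IR²/[2(R²+z²)^(3/2)] on the axis, with z measured from that loop.
Loop 1 (z = 0.0121 m): B₁ = 6.52×10⁻⁵ T. Loop 2 (z = 0.0017 m): B₂ = 9.82×10⁻⁵ T.
The fields add: B = B₁ + B₂ = 1.63×10⁻⁴ T.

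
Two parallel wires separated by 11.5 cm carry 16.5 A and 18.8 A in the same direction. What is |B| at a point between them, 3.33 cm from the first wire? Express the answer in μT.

Each long wire gives B = μ₀I/(2πd). Distances are d₁ = 0.0333 m and d₂ = 0.0817 m.
B₁ = 9.91×10⁻⁵ T, B₂ = 4.60×10⁻⁵ T.
Between parallel currents the two contributions point in opposite directions, so they subtract. B = |B₁ − B₂| = |9.91×10⁻⁵ − 4.60×10⁻⁵| = 5.31×10⁻⁵ T.

B ≈ 53.1 μT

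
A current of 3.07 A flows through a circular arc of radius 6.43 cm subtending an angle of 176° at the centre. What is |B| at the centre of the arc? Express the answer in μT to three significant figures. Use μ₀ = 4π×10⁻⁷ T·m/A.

The Biot–Savart field of a circular arc at its centre is B = μ₀Iφ/(4πR), with φ = 3.072 rad.
B = (4π×10⁻⁷ × 3.07 × 3.072) / (4π × 0.0643) = 1.47×10⁻⁵ T.

B ≈ 14.7 μT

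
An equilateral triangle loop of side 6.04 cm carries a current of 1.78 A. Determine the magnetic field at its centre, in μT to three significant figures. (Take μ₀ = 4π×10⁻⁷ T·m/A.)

B ≈ 53.0 μT

Each side is a finite straight segment at perpendicular distance d = a/(2 tan(π/3)) = 0.01744 m from the centre, with end-angles ±π/3.
One side contributes B₁ = (μ₀I/4πd)·2 sin(π/3) = 1.77×10⁻⁵ T.
All 3 sides add in the same direction: B = 3 × 1.77×10⁻⁵ = 5.30×10⁻⁵ T.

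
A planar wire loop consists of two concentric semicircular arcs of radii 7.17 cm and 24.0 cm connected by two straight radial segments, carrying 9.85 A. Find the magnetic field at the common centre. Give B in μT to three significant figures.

B ≈ 30.3 μT

The radial connectors point toward the centre, so dl × r̂ = 0 and they contribute nothing.
Each semicircle gives μ₀I/(4R): inner arc 4.32×10⁻⁵ T, outer arc 1.29×10⁻⁵ T.
The two arcs carry current in opposite angular senses, so their fields oppose: B = |4.32×10⁻⁵ − 1.29×10⁻⁵| = 3.03×10⁻⁵ T.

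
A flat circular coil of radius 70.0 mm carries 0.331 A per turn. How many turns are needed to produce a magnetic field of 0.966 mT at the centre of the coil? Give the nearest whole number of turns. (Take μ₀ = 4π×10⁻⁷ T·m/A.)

N = 325

For an N-turn coil, B = Nμ₀I/(2R). A single turn gives B₁ = 2.97×10⁻⁶ T with R = 0.07 m.
N = B/B₁ = 9.66×10⁻⁴ / 2.97×10⁻⁶ = 325.14.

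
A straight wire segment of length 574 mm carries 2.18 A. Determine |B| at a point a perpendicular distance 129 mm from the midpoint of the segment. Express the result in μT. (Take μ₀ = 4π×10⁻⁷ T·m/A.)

B ≈ 3.08 μT

For a finite straight segment, B = (μ₀I/4πd)(sinθ₁ + sinθ₂), where θ₁, θ₂ are the angles from the perpendicular to each end.
The perpendicular from the point meets the wire at its midpoint, so each end is L/2 = 0.287 m away along the wire.
sinθ₁ = 0.287/√(0.287²+0.129²) = 0.9121; sinθ₂ = 0.287/√(0.287²+0.129²) = 0.9121.
B = (4π×10⁻⁷ × 2.18) / (4π × 0.129) × (0.9121 + 0.9121) = 3.08×10⁻⁶ T.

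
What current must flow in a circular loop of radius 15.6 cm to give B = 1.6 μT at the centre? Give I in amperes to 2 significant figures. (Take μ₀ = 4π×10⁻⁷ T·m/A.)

At the centre of a circular loop B = μ₀I/(2R), so I = 2RB/μ₀.
With R = 0.156 m, I = 2 × 0.156 × 1.60×10⁻⁶ / (4π×10⁻⁷) = 0.397 A.

I ≈ 0.40 A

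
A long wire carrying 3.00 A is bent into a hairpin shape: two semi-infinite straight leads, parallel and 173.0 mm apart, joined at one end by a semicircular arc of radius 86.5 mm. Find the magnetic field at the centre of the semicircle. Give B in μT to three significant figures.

B ≈ 17.8 μT

The semicircular arc contributes B_arc = μ₀I·π/(4πR) = μ₀I/(4R) = 1.09×10⁻⁵ T.
Each semi-infinite lead is at perpendicular distance R = 0.0865 m from the centre, with the perpendicular foot at its near end, so it contributes μ₀I/(4πR); both point the same way, together 6.94×10⁻⁶ T.
Arc and leads all point the same direction: B = 1.09×10⁻⁵ + 6.94×10⁻⁶ = 1.78×10⁻⁵ T.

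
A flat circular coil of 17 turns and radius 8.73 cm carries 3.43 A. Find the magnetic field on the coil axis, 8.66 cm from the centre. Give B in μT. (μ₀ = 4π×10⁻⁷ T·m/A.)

B ≈ 150 μT

For an N-turn flat coil, B = Nμ₀IR²/[2(R²+z²)^(3/2)] with R = 0.0873 m, z = 0.0866 m.
B = 17 × 8.83×10⁻⁶ T = 1.50×10⁻⁴ T.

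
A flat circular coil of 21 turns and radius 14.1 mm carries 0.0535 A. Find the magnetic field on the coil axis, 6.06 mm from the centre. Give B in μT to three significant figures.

B ≈ 38.8 μT

For an N-turn flat coil, B = Nμ₀IR²/[2(R²+z²)^(3/2)] with R = 0.0141 m, z = 0.00606 m.
B = 21 × 1.85×10⁻⁶ T = 3.88×10⁻⁵ T.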